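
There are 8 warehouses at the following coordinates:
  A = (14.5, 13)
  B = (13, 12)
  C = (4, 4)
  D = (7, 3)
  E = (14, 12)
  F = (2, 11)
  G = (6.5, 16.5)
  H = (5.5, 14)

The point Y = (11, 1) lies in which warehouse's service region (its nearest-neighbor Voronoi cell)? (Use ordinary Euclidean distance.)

Compare squared distances (the ordering matches that of the actual distances):
|YA|² = (11−14.5)² + (1−13)² = 12.25 + 144 = 156.25
|YB|² = (11−13)² + (1−12)² = 4 + 121 = 125
|YC|² = (11−4)² + (1−4)² = 49 + 9 = 58
|YD|² = (11−7)² + (1−3)² = 16 + 4 = 20
|YE|² = (11−14)² + (1−12)² = 9 + 121 = 130
|YF|² = (11−2)² + (1−11)² = 81 + 100 = 181
|YG|² = (11−6.5)² + (1−16.5)² = 20.25 + 240.25 = 260.5
|YH|² = (11−5.5)² + (1−14)² = 30.25 + 169 = 199.25
The smallest is to D, so Y lies in the Voronoi region of D.

D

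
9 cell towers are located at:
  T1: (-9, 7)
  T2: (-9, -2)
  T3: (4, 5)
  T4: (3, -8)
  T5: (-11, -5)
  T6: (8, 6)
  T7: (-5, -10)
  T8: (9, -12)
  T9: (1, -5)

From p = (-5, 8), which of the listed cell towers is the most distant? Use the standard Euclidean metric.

T8

Compare squared distances (the ordering matches that of the actual distances):
|pT1|² = 16 + 1 = 17
|pT2|² = 16 + 100 = 116
|pT3|² = 81 + 9 = 90
|pT4|² = 64 + 256 = 320
|pT5|² = 36 + 169 = 205
|pT6|² = 169 + 4 = 173
|pT7|² = 0 + 324 = 324
|pT8|² = 196 + 400 = 596
|pT9|² = 36 + 169 = 205
The largest is to T8.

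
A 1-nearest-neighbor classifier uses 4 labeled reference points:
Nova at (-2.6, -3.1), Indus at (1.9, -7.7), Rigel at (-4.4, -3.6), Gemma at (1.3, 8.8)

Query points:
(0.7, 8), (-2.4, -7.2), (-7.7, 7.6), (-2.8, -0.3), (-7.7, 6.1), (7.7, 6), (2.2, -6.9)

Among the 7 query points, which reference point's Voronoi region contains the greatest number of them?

(0.7, 8) — d² to each: Nova:134.1, Indus:247.93, Rigel:160.57, Gemma:1 → nearest is Gemma
(-2.4, -7.2) — d² to each: Nova:16.85, Indus:18.74, Rigel:16.96, Gemma:269.69 → nearest is Nova
(-7.7, 7.6) — d² to each: Nova:140.5, Indus:326.25, Rigel:136.33, Gemma:82.44 → nearest is Gemma
(-2.8, -0.3) — d² to each: Nova:7.88, Indus:76.85, Rigel:13.45, Gemma:99.62 → nearest is Nova
(-7.7, 6.1) — d² to each: Nova:110.65, Indus:282.6, Rigel:104.98, Gemma:88.29 → nearest is Gemma
(7.7, 6) — d² to each: Nova:188.9, Indus:221.33, Rigel:238.57, Gemma:48.8 → nearest is Gemma
(2.2, -6.9) — d² to each: Nova:37.48, Indus:0.73, Rigel:54.45, Gemma:247.3 → nearest is Indus
Tally — Nova:2, Indus:1, Gemma:4. Gemma captures the most (4).

Gemma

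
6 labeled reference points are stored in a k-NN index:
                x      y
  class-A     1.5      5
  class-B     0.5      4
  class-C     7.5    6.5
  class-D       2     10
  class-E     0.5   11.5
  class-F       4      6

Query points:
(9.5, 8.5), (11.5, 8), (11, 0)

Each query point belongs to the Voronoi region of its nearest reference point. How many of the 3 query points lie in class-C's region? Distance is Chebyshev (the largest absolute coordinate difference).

(9.5, 8.5) — d to each: class-A:8, class-B:9, class-C:2, class-D:7.5, class-E:9, class-F:5.5 → nearest is class-C
(11.5, 8) — d to each: class-A:10, class-B:11, class-C:4, class-D:9.5, class-E:11, class-F:7.5 → nearest is class-C
(11, 0) — d to each: class-A:9.5, class-B:10.5, class-C:6.5, class-D:10, class-E:11.5, class-F:7 → nearest is class-C
3 of the 3 points have class-C as nearest.

3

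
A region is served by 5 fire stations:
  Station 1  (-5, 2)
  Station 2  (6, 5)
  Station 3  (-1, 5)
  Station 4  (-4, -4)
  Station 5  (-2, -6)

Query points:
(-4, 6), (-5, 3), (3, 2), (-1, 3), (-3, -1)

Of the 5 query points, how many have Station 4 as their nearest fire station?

1

(-4, 6) — d² to each: Station 1:17, Station 2:101, Station 3:10, Station 4:100, Station 5:148 → nearest is Station 3
(-5, 3) — d² to each: Station 1:1, Station 2:125, Station 3:20, Station 4:50, Station 5:90 → nearest is Station 1
(3, 2) — d² to each: Station 1:64, Station 2:18, Station 3:25, Station 4:85, Station 5:89 → nearest is Station 2
(-1, 3) — d² to each: Station 1:17, Station 2:53, Station 3:4, Station 4:58, Station 5:82 → nearest is Station 3
(-3, -1) — d² to each: Station 1:13, Station 2:117, Station 3:40, Station 4:10, Station 5:26 → nearest is Station 4
1 of the 5 points has Station 4 as nearest.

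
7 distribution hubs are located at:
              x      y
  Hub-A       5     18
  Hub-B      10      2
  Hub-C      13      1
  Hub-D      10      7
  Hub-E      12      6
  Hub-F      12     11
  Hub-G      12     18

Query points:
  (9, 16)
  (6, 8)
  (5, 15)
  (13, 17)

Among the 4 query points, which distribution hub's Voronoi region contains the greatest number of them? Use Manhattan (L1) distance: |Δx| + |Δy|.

Hub-G

(9, 16) — d to each: Hub-A:6, Hub-B:15, Hub-C:19, Hub-D:10, Hub-E:13, Hub-F:8, Hub-G:5 → nearest is Hub-G
(6, 8) — d to each: Hub-A:11, Hub-B:10, Hub-C:14, Hub-D:5, Hub-E:8, Hub-F:9, Hub-G:16 → nearest is Hub-D
(5, 15) — d to each: Hub-A:3, Hub-B:18, Hub-C:22, Hub-D:13, Hub-E:16, Hub-F:11, Hub-G:10 → nearest is Hub-A
(13, 17) — d to each: Hub-A:9, Hub-B:18, Hub-C:16, Hub-D:13, Hub-E:12, Hub-F:7, Hub-G:2 → nearest is Hub-G
Tally — Hub-A:1, Hub-D:1, Hub-G:2. Hub-G captures the most (2).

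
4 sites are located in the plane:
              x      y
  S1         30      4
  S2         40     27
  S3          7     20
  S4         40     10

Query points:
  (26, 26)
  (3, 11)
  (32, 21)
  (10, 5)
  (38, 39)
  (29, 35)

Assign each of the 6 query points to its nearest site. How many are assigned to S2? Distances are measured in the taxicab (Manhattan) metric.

(26, 26) — d to each: S1:26, S2:15, S3:25, S4:30 → nearest is S2
(3, 11) — d to each: S1:34, S2:53, S3:13, S4:38 → nearest is S3
(32, 21) — d to each: S1:19, S2:14, S3:26, S4:19 → nearest is S2
(10, 5) — d to each: S1:21, S2:52, S3:18, S4:35 → nearest is S3
(38, 39) — d to each: S1:43, S2:14, S3:50, S4:31 → nearest is S2
(29, 35) — d to each: S1:32, S2:19, S3:37, S4:36 → nearest is S2
4 of the 6 points have S2 as nearest.

4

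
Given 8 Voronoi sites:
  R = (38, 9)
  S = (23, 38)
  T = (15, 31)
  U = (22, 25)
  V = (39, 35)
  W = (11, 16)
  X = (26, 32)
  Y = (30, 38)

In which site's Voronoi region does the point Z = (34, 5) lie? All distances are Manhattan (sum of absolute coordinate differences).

R

d(Z,R) = 4 + 4 = 8
d(Z,S) = 11 + 33 = 44
d(Z,T) = 19 + 26 = 45
d(Z,U) = 12 + 20 = 32
d(Z,V) = 5 + 30 = 35
d(Z,W) = 23 + 11 = 34
d(Z,X) = 8 + 27 = 35
d(Z,Y) = 4 + 33 = 37
R is nearest.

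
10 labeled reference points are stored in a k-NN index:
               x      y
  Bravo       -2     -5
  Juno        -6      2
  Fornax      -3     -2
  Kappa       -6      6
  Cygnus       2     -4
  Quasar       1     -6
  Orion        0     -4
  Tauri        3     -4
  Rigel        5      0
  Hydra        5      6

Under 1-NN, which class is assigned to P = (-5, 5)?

Since √ is increasing, it suffices to compare squared distances:
d²(P, Bravo) = (-5−(-2))² + (5−(-5))² = 9 + 100 = 109
d²(P, Juno) = (-5−(-6))² + (5−2)² = 1 + 9 = 10
d²(P, Fornax) = (-5−(-3))² + (5−(-2))² = 4 + 49 = 53
d²(P, Kappa) = (-5−(-6))² + (5−6)² = 1 + 1 = 2
d²(P, Cygnus) = (-5−2)² + (5−(-4))² = 49 + 81 = 130
d²(P, Quasar) = (-5−1)² + (5−(-6))² = 36 + 121 = 157
d²(P, Orion) = (-5−0)² + (5−(-4))² = 25 + 81 = 106
d²(P, Tauri) = (-5−3)² + (5−(-4))² = 64 + 81 = 145
d²(P, Rigel) = (-5−5)² + (5−0)² = 100 + 25 = 125
d²(P, Hydra) = (-5−5)² + (5−6)² = 100 + 1 = 101
The smallest is to Kappa, so P lies in the Voronoi region of Kappa.

Kappa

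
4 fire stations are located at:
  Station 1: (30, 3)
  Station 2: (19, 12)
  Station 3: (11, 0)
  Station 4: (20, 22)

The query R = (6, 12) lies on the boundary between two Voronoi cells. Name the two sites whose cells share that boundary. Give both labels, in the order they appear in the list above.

Station 2 and Station 3

Squared distances from R to each site:
d²(R, Station 1) = (6−30)² + (12−3)² = 576 + 81 = 657
d²(R, Station 2) = (6−19)² + (12−12)² = 169 + 0 = 169
d²(R, Station 3) = (6−11)² + (12−0)² = 25 + 144 = 169
d²(R, Station 4) = (6−20)² + (12−22)² = 196 + 100 = 296
R is equidistant from Station 2 and Station 3 (both at squared distance 169), and every other site is strictly farther — so R lies on the Station 2–Station 3 Voronoi edge.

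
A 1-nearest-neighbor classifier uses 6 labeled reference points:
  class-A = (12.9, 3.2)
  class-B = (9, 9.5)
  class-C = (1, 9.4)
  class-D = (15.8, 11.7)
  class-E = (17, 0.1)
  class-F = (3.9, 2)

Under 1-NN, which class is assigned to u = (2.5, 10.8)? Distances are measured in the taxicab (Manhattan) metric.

class-C

d(u, class-A) = 10.4 + 7.6 = 18
d(u, class-B) = 6.5 + 1.3 = 7.8
d(u, class-C) = 1.5 + 1.4 = 2.9
d(u, class-D) = 13.3 + 0.9 = 14.2
d(u, class-E) = 14.5 + 10.7 = 25.2
d(u, class-F) = 1.4 + 8.8 = 10.2
Minimum is at class-C.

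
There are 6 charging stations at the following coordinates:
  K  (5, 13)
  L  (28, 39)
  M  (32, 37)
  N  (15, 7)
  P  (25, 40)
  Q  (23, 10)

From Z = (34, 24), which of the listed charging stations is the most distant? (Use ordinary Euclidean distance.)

Compare squared distances (the ordering matches that of the actual distances):
|ZK|² = (34−5)² + (24−13)² = 841 + 121 = 962
|ZL|² = (34−28)² + (24−39)² = 36 + 225 = 261
|ZM|² = (34−32)² + (24−37)² = 4 + 169 = 173
|ZN|² = (34−15)² + (24−7)² = 361 + 289 = 650
|ZP|² = (34−25)² + (24−40)² = 81 + 256 = 337
|ZQ|² = (34−23)² + (24−10)² = 121 + 196 = 317
The largest is to K.

K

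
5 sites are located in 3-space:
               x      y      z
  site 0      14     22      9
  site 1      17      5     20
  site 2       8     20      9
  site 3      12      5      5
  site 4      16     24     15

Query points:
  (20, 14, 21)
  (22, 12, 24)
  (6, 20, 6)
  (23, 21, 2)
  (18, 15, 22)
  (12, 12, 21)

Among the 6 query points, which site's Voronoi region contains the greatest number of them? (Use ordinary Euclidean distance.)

(20, 14, 21) — d² to each: site 0:244, site 1:91, site 2:324, site 3:401, site 4:152 → nearest is site 1
(22, 12, 24) — d² to each: site 0:389, site 1:90, site 2:485, site 3:510, site 4:261 → nearest is site 1
(6, 20, 6) — d² to each: site 0:77, site 1:542, site 2:13, site 3:262, site 4:197 → nearest is site 2
(23, 21, 2) — d² to each: site 0:131, site 1:616, site 2:275, site 3:386, site 4:227 → nearest is site 0
(18, 15, 22) — d² to each: site 0:234, site 1:105, site 2:294, site 3:425, site 4:134 → nearest is site 1
(12, 12, 21) — d² to each: site 0:248, site 1:75, site 2:224, site 3:305, site 4:196 → nearest is site 1
Tally — site 0:1, site 1:4, site 2:1. site 1 captures the most (4).

site 1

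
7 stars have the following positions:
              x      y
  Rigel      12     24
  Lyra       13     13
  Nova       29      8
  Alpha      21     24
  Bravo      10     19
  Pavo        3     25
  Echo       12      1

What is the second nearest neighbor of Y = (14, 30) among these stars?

Compare squared distances (the ordering matches that of the actual distances):
d²(Y, Rigel) = (14−12)² + (30−24)² = 4 + 36 = 40
d²(Y, Lyra) = (14−13)² + (30−13)² = 1 + 289 = 290
d²(Y, Nova) = (14−29)² + (30−8)² = 225 + 484 = 709
d²(Y, Alpha) = (14−21)² + (30−24)² = 49 + 36 = 85
d²(Y, Bravo) = (14−10)² + (30−19)² = 16 + 121 = 137
d²(Y, Pavo) = (14−3)² + (30−25)² = 121 + 25 = 146
d²(Y, Echo) = (14−12)² + (30−1)² = 4 + 841 = 845
Sorted ascending: Rigel, Alpha, Bravo, … — the second-nearest is Alpha.

Alpha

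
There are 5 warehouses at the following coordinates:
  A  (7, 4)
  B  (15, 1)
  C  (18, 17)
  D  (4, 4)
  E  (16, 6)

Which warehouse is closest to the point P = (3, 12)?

Since √ is increasing, it suffices to compare squared distances:
|PA|² = (3−7)² + (12−4)² = 16 + 64 = 80
|PB|² = (3−15)² + (12−1)² = 144 + 121 = 265
|PC|² = (3−18)² + (12−17)² = 225 + 25 = 250
|PD|² = (3−4)² + (12−4)² = 1 + 64 = 65
|PE|² = (3−16)² + (12−6)² = 169 + 36 = 205
D is nearest.

D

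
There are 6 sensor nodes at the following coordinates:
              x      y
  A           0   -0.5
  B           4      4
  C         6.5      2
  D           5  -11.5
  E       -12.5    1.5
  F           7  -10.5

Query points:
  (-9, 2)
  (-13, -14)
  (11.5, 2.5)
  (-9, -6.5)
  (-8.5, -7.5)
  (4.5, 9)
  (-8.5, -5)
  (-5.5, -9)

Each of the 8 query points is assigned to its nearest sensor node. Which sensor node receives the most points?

(-9, 2) — d² to each: A:87.25, B:173, C:240.25, D:378.25, E:12.5, F:412.25 → nearest is E
(-13, -14) — d² to each: A:351.25, B:613, C:636.25, D:330.25, E:240.5, F:412.25 → nearest is E
(11.5, 2.5) — d² to each: A:141.25, B:58.5, C:25.25, D:238.25, E:577, F:189.25 → nearest is C
(-9, -6.5) — d² to each: A:117, B:279.25, C:312.5, D:221, E:76.25, F:272 → nearest is E
(-8.5, -7.5) — d² to each: A:121.25, B:288.5, C:315.25, D:198.25, E:97, F:249.25 → nearest is E
(4.5, 9) — d² to each: A:110.5, B:25.25, C:53, D:420.5, E:345.25, F:386.5 → nearest is B
(-8.5, -5) — d² to each: A:92.5, B:237.25, C:274, D:224.5, E:58.25, F:270.5 → nearest is E
(-5.5, -9) — d² to each: A:102.5, B:259.25, C:265, D:116.5, E:159.25, F:158.5 → nearest is A
Tally — A:1, B:1, C:1, E:5. E captures the most (5).

E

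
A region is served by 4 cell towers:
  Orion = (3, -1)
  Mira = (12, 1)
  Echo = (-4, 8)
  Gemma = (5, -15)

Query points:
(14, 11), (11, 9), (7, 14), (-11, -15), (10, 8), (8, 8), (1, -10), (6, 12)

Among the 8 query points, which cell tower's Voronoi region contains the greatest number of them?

(14, 11) — d² to each: Orion:265, Mira:104, Echo:333, Gemma:757 → nearest is Mira
(11, 9) — d² to each: Orion:164, Mira:65, Echo:226, Gemma:612 → nearest is Mira
(7, 14) — d² to each: Orion:241, Mira:194, Echo:157, Gemma:845 → nearest is Echo
(-11, -15) — d² to each: Orion:392, Mira:785, Echo:578, Gemma:256 → nearest is Gemma
(10, 8) — d² to each: Orion:130, Mira:53, Echo:196, Gemma:554 → nearest is Mira
(8, 8) — d² to each: Orion:106, Mira:65, Echo:144, Gemma:538 → nearest is Mira
(1, -10) — d² to each: Orion:85, Mira:242, Echo:349, Gemma:41 → nearest is Gemma
(6, 12) — d² to each: Orion:178, Mira:157, Echo:116, Gemma:730 → nearest is Echo
Tally — Mira:4, Echo:2, Gemma:2. Mira captures the most (4).

Mira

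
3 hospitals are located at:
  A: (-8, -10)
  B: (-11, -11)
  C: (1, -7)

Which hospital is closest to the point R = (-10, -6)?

Compare squared distances (the ordering matches that of the actual distances):
|RA|² = (-10−(-8))² + (-6−(-10))² = 4 + 16 = 20
|RB|² = (-10−(-11))² + (-6−(-11))² = 1 + 25 = 26
|RC|² = (-10−1)² + (-6−(-7))² = 121 + 1 = 122
The smallest is to A, so R lies in the Voronoi region of A.

A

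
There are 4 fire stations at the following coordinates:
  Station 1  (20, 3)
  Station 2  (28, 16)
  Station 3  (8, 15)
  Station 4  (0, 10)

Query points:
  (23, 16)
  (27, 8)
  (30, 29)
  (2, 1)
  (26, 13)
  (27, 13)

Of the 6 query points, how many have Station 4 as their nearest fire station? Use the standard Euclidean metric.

(23, 16) — d² to each: Station 1:178, Station 2:25, Station 3:226, Station 4:565 → nearest is Station 2
(27, 8) — d² to each: Station 1:74, Station 2:65, Station 3:410, Station 4:733 → nearest is Station 2
(30, 29) — d² to each: Station 1:776, Station 2:173, Station 3:680, Station 4:1261 → nearest is Station 2
(2, 1) — d² to each: Station 1:328, Station 2:901, Station 3:232, Station 4:85 → nearest is Station 4
(26, 13) — d² to each: Station 1:136, Station 2:13, Station 3:328, Station 4:685 → nearest is Station 2
(27, 13) — d² to each: Station 1:149, Station 2:10, Station 3:365, Station 4:738 → nearest is Station 2
1 of the 6 points has Station 4 as nearest.

1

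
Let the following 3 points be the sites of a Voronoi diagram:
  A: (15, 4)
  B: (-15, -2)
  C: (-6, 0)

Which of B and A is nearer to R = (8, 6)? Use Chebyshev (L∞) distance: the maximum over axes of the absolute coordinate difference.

A

d(R,B) = max(23, 8) = 23
d(R,A) = max(7, 2) = 7
23 > 7, so A is closer.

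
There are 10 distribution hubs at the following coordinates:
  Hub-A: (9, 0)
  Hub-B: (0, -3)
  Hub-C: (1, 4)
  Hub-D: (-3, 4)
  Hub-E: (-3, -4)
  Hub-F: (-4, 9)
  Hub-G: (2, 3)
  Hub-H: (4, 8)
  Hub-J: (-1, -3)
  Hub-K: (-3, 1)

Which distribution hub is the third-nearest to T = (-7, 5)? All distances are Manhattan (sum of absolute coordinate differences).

d(T, Hub-A) = 16 + 5 = 21
d(T, Hub-B) = 7 + 8 = 15
d(T, Hub-C) = 8 + 1 = 9
d(T, Hub-D) = 4 + 1 = 5
d(T, Hub-E) = 4 + 9 = 13
d(T, Hub-F) = 3 + 4 = 7
d(T, Hub-G) = 9 + 2 = 11
d(T, Hub-H) = 11 + 3 = 14
d(T, Hub-J) = 6 + 8 = 14
d(T, Hub-K) = 4 + 4 = 8
Sorted ascending: Hub-D, Hub-F, Hub-K, Hub-C, … — the third-nearest is Hub-K.

Hub-K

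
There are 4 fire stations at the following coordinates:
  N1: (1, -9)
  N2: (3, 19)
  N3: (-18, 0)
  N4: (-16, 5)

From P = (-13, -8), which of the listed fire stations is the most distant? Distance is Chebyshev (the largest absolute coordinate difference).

d(P,N1) = max(14, 1) = 14
d(P,N2) = max(16, 27) = 27
d(P,N3) = max(5, 8) = 8
d(P,N4) = max(3, 13) = 13
The largest is to N2.

N2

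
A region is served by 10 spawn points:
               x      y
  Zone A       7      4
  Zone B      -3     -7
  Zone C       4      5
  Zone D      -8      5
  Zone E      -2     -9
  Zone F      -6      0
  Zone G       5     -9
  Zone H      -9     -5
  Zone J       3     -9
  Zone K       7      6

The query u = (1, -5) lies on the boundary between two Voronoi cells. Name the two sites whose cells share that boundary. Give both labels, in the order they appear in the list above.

Squared distances from u to each site:
d²(u, Zone A) = 36 + 81 = 117
d²(u, Zone B) = 16 + 4 = 20
d²(u, Zone C) = 9 + 100 = 109
d²(u, Zone D) = 81 + 100 = 181
d²(u, Zone E) = 9 + 16 = 25
d²(u, Zone F) = 49 + 25 = 74
d²(u, Zone G) = 16 + 16 = 32
d²(u, Zone H) = 100 + 0 = 100
d²(u, Zone J) = 4 + 16 = 20
d²(u, Zone K) = 36 + 121 = 157
u is equidistant from Zone B and Zone J (both at squared distance 20), and every other site is strictly farther — so u lies on the Zone B–Zone J Voronoi edge.

Zone B and Zone J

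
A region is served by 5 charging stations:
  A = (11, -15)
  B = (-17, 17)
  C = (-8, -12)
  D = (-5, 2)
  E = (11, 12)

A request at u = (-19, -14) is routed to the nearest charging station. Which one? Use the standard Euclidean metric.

C

Since √ is increasing, it suffices to compare squared distances:
|uA|² = 900 + 1 = 901
|uB|² = 4 + 961 = 965
|uC|² = 121 + 4 = 125
|uD|² = 196 + 256 = 452
|uE|² = 900 + 676 = 1576
Minimum is at C.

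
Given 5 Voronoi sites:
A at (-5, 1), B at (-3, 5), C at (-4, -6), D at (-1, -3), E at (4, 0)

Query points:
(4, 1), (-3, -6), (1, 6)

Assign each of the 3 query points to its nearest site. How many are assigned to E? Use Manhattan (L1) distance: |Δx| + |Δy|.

(4, 1) — d to each: A:9, B:11, C:15, D:9, E:1 → nearest is E
(-3, -6) — d to each: A:9, B:11, C:1, D:5, E:13 → nearest is C
(1, 6) — d to each: A:11, B:5, C:17, D:11, E:9 → nearest is B
1 of the 3 points has E as nearest.

1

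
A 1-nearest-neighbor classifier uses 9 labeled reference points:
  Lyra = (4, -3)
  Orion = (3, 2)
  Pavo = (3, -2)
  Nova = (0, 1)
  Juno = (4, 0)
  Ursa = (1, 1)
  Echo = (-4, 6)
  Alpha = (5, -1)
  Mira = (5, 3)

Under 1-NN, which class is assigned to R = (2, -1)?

Pavo

Squared Euclidean distances:
d²(R, Lyra) = 4 + 4 = 8
d²(R, Orion) = 1 + 9 = 10
d²(R, Pavo) = 1 + 1 = 2
d²(R, Nova) = 4 + 4 = 8
d²(R, Juno) = 4 + 1 = 5
d²(R, Ursa) = 1 + 4 = 5
d²(R, Echo) = 36 + 49 = 85
d²(R, Alpha) = 9 + 0 = 9
d²(R, Mira) = 9 + 16 = 25
Pavo is nearest.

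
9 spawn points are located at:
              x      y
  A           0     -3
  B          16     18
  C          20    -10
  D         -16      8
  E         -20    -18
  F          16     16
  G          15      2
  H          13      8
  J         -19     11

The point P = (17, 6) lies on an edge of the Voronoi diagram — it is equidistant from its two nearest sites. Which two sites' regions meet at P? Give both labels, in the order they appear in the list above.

Squared distances from P to each site:
|PA|² = (17−0)² + (6−(-3))² = 289 + 81 = 370
|PB|² = (17−16)² + (6−18)² = 1 + 144 = 145
|PC|² = (17−20)² + (6−(-10))² = 9 + 256 = 265
|PD|² = (17−(-16))² + (6−8)² = 1089 + 4 = 1093
|PE|² = (17−(-20))² + (6−(-18))² = 1369 + 576 = 1945
|PF|² = (17−16)² + (6−16)² = 1 + 100 = 101
|PG|² = (17−15)² + (6−2)² = 4 + 16 = 20
|PH|² = (17−13)² + (6−8)² = 16 + 4 = 20
|PJ|² = (17−(-19))² + (6−11)² = 1296 + 25 = 1321
P is equidistant from G and H (both at squared distance 20), and every other site is strictly farther — so P lies on the G–H Voronoi edge.

G and H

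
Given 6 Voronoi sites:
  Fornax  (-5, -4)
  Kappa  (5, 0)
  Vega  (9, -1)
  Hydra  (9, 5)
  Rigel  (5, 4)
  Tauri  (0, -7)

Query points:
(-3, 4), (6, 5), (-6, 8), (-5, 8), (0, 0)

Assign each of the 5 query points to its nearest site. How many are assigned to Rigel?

4

(-3, 4) — d² to each: Fornax:68, Kappa:80, Vega:169, Hydra:145, Rigel:64, Tauri:130 → nearest is Rigel
(6, 5) — d² to each: Fornax:202, Kappa:26, Vega:45, Hydra:9, Rigel:2, Tauri:180 → nearest is Rigel
(-6, 8) — d² to each: Fornax:145, Kappa:185, Vega:306, Hydra:234, Rigel:137, Tauri:261 → nearest is Rigel
(-5, 8) — d² to each: Fornax:144, Kappa:164, Vega:277, Hydra:205, Rigel:116, Tauri:250 → nearest is Rigel
(0, 0) — d² to each: Fornax:41, Kappa:25, Vega:82, Hydra:106, Rigel:41, Tauri:49 → nearest is Kappa
4 of the 5 points have Rigel as nearest.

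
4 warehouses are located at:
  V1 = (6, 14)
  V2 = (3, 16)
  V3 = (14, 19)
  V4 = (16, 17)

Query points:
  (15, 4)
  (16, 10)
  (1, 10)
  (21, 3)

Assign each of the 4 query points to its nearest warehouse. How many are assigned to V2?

1

(15, 4) — d² to each: V1:181, V2:288, V3:226, V4:170 → nearest is V4
(16, 10) — d² to each: V1:116, V2:205, V3:85, V4:49 → nearest is V4
(1, 10) — d² to each: V1:41, V2:40, V3:250, V4:274 → nearest is V2
(21, 3) — d² to each: V1:346, V2:493, V3:305, V4:221 → nearest is V4
1 of the 4 points has V2 as nearest.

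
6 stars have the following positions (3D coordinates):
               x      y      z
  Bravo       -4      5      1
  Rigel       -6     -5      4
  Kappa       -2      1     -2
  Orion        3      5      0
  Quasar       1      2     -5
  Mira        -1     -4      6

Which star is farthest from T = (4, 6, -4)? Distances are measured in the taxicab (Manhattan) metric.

Rigel

d(T, Bravo) = |4−(-4)| + |6−5| + |-4−1| = 8 + 1 + 5 = 14
d(T, Rigel) = |4−(-6)| + |6−(-5)| + |-4−4| = 10 + 11 + 8 = 29
d(T, Kappa) = |4−(-2)| + |6−1| + |-4−(-2)| = 6 + 5 + 2 = 13
d(T, Orion) = |4−3| + |6−5| + |-4−0| = 1 + 1 + 4 = 6
d(T, Quasar) = |4−1| + |6−2| + |-4−(-5)| = 3 + 4 + 1 = 8
d(T, Mira) = |4−(-1)| + |6−(-4)| + |-4−6| = 5 + 10 + 10 = 25
The largest is to Rigel.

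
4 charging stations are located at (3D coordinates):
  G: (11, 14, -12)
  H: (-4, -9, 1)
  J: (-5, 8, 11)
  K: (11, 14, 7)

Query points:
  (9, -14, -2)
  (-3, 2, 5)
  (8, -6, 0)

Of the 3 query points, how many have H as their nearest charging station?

2

(9, -14, -2) — d² to each: G:888, H:203, J:849, K:869 → nearest is H
(-3, 2, 5) — d² to each: G:629, H:138, J:76, K:344 → nearest is J
(8, -6, 0) — d² to each: G:553, H:154, J:486, K:458 → nearest is H
2 of the 3 points have H as nearest.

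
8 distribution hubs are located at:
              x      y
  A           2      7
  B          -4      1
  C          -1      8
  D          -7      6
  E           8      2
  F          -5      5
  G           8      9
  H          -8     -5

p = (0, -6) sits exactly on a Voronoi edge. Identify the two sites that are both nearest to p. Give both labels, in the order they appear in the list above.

B and H

Squared distances from p to each site:
|pA|² = (0−2)² + (-6−7)² = 4 + 169 = 173
|pB|² = (0−(-4))² + (-6−1)² = 16 + 49 = 65
|pC|² = (0−(-1))² + (-6−8)² = 1 + 196 = 197
|pD|² = (0−(-7))² + (-6−6)² = 49 + 144 = 193
|pE|² = (0−8)² + (-6−2)² = 64 + 64 = 128
|pF|² = (0−(-5))² + (-6−5)² = 25 + 121 = 146
|pG|² = (0−8)² + (-6−9)² = 64 + 225 = 289
|pH|² = (0−(-8))² + (-6−(-5))² = 64 + 1 = 65
p is equidistant from B and H (both at squared distance 65), and every other site is strictly farther — so p lies on the B–H Voronoi edge.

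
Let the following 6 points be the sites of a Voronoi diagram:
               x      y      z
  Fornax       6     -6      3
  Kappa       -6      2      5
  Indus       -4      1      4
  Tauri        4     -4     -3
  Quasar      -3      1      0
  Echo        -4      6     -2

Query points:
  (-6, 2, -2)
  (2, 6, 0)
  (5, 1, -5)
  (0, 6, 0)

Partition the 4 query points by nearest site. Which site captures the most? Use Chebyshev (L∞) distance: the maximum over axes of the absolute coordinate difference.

(-6, 2, -2) — d to each: Fornax:12, Kappa:7, Indus:6, Tauri:10, Quasar:3, Echo:4 → nearest is Quasar
(2, 6, 0) — d to each: Fornax:12, Kappa:8, Indus:6, Tauri:10, Quasar:5, Echo:6 → nearest is Quasar
(5, 1, -5) — d to each: Fornax:8, Kappa:11, Indus:9, Tauri:5, Quasar:8, Echo:9 → nearest is Tauri
(0, 6, 0) — d to each: Fornax:12, Kappa:6, Indus:5, Tauri:10, Quasar:5, Echo:4 → nearest is Echo
Tally — Tauri:1, Quasar:2, Echo:1. Quasar captures the most (2).

Quasar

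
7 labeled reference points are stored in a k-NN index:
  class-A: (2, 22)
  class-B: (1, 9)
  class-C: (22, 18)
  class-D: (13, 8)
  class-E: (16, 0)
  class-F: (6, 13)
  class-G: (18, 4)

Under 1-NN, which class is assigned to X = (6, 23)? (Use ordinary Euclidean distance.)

Since √ is increasing, it suffices to compare squared distances:
d²(X, class-A) = (6−2)² + (23−22)² = 16 + 1 = 17
d²(X, class-B) = (6−1)² + (23−9)² = 25 + 196 = 221
d²(X, class-C) = (6−22)² + (23−18)² = 256 + 25 = 281
d²(X, class-D) = (6−13)² + (23−8)² = 49 + 225 = 274
d²(X, class-E) = (6−16)² + (23−0)² = 100 + 529 = 629
d²(X, class-F) = (6−6)² + (23−13)² = 0 + 100 = 100
d²(X, class-G) = (6−18)² + (23−4)² = 144 + 361 = 505
class-A is nearest.

class-A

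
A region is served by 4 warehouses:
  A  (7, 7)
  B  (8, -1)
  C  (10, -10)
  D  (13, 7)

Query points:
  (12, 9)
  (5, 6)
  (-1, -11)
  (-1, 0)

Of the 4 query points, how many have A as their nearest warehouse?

(12, 9) — d² to each: A:29, B:116, C:365, D:5 → nearest is D
(5, 6) — d² to each: A:5, B:58, C:281, D:65 → nearest is A
(-1, -11) — d² to each: A:388, B:181, C:122, D:520 → nearest is C
(-1, 0) — d² to each: A:113, B:82, C:221, D:245 → nearest is B
1 of the 4 points has A as nearest.

1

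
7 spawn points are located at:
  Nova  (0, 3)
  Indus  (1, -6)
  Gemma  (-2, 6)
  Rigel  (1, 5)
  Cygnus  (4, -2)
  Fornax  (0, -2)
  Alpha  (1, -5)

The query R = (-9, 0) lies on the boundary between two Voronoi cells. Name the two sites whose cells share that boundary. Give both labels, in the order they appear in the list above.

Squared distances from R to each site:
d²(R, Nova) = 81 + 9 = 90
d²(R, Indus) = 100 + 36 = 136
d²(R, Gemma) = 49 + 36 = 85
d²(R, Rigel) = 100 + 25 = 125
d²(R, Cygnus) = 169 + 4 = 173
d²(R, Fornax) = 81 + 4 = 85
d²(R, Alpha) = 100 + 25 = 125
R is equidistant from Gemma and Fornax (both at squared distance 85), and every other site is strictly farther — so R lies on the Gemma–Fornax Voronoi edge.

Gemma and Fornax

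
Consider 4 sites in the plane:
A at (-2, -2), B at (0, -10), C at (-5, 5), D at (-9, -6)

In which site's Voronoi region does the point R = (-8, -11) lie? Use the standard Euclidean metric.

Since √ is increasing, it suffices to compare squared distances:
|RA|² = (-8−(-2))² + (-11−(-2))² = 36 + 81 = 117
|RB|² = (-8−0)² + (-11−(-10))² = 64 + 1 = 65
|RC|² = (-8−(-5))² + (-11−5)² = 9 + 256 = 265
|RD|² = (-8−(-9))² + (-11−(-6))² = 1 + 25 = 26
Minimum is at D.

D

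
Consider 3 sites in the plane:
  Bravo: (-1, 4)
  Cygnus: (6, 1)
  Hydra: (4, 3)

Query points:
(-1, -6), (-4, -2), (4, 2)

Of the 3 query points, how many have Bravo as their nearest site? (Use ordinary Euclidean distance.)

(-1, -6) — d² to each: Bravo:100, Cygnus:98, Hydra:106 → nearest is Cygnus
(-4, -2) — d² to each: Bravo:45, Cygnus:109, Hydra:89 → nearest is Bravo
(4, 2) — d² to each: Bravo:29, Cygnus:5, Hydra:1 → nearest is Hydra
1 of the 3 points has Bravo as nearest.

1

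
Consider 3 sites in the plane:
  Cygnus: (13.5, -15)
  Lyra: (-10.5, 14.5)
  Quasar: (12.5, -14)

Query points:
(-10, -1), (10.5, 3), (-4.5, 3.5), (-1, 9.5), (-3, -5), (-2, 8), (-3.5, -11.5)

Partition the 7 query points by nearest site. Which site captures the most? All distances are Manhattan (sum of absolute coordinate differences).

(-10, -1) — d to each: Cygnus:37.5, Lyra:16, Quasar:35.5 → nearest is Lyra
(10.5, 3) — d to each: Cygnus:21, Lyra:32.5, Quasar:19 → nearest is Quasar
(-4.5, 3.5) — d to each: Cygnus:36.5, Lyra:17, Quasar:34.5 → nearest is Lyra
(-1, 9.5) — d to each: Cygnus:39, Lyra:14.5, Quasar:37 → nearest is Lyra
(-3, -5) — d to each: Cygnus:26.5, Lyra:27, Quasar:24.5 → nearest is Quasar
(-2, 8) — d to each: Cygnus:38.5, Lyra:15, Quasar:36.5 → nearest is Lyra
(-3.5, -11.5) — d to each: Cygnus:20.5, Lyra:33, Quasar:18.5 → nearest is Quasar
Tally — Lyra:4, Quasar:3. Lyra captures the most (4).

Lyra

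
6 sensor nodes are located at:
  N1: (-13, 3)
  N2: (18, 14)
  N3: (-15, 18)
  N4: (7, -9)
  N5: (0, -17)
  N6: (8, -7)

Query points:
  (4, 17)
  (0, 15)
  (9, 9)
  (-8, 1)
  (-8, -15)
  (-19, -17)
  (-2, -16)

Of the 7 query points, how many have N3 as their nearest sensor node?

1

(4, 17) — d² to each: N1:485, N2:205, N3:362, N4:685, N5:1172, N6:592 → nearest is N2
(0, 15) — d² to each: N1:313, N2:325, N3:234, N4:625, N5:1024, N6:548 → nearest is N3
(9, 9) — d² to each: N1:520, N2:106, N3:657, N4:328, N5:757, N6:257 → nearest is N2
(-8, 1) — d² to each: N1:29, N2:845, N3:338, N4:325, N5:388, N6:320 → nearest is N1
(-8, -15) — d² to each: N1:349, N2:1517, N3:1138, N4:261, N5:68, N6:320 → nearest is N5
(-19, -17) — d² to each: N1:436, N2:2330, N3:1241, N4:740, N5:361, N6:829 → nearest is N5
(-2, -16) — d² to each: N1:482, N2:1300, N3:1325, N4:130, N5:5, N6:181 → nearest is N5
1 of the 7 points has N3 as nearest.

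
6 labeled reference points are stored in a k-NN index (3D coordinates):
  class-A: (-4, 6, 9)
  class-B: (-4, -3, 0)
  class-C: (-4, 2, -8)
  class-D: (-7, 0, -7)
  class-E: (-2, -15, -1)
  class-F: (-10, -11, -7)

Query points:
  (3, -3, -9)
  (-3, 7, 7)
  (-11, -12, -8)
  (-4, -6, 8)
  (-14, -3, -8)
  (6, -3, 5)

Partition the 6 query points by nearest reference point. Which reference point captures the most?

(3, -3, -9) — d² to each: class-A:454, class-B:130, class-C:75, class-D:113, class-E:233, class-F:237 → nearest is class-C
(-3, 7, 7) — d² to each: class-A:6, class-B:150, class-C:251, class-D:261, class-E:549, class-F:569 → nearest is class-A
(-11, -12, -8) — d² to each: class-A:662, class-B:194, class-C:245, class-D:161, class-E:139, class-F:3 → nearest is class-F
(-4, -6, 8) — d² to each: class-A:145, class-B:73, class-C:320, class-D:270, class-E:166, class-F:286 → nearest is class-B
(-14, -3, -8) — d² to each: class-A:470, class-B:164, class-C:125, class-D:59, class-E:337, class-F:81 → nearest is class-D
(6, -3, 5) — d² to each: class-A:197, class-B:125, class-C:294, class-D:322, class-E:244, class-F:464 → nearest is class-B
Tally — class-A:1, class-B:2, class-C:1, class-D:1, class-F:1. class-B captures the most (2).

class-B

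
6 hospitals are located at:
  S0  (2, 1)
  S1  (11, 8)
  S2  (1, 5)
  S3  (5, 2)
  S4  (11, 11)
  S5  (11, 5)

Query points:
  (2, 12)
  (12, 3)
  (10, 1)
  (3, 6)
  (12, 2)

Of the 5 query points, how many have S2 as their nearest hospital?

2

(2, 12) — d² to each: S0:121, S1:97, S2:50, S3:109, S4:82, S5:130 → nearest is S2
(12, 3) — d² to each: S0:104, S1:26, S2:125, S3:50, S4:65, S5:5 → nearest is S5
(10, 1) — d² to each: S0:64, S1:50, S2:97, S3:26, S4:101, S5:17 → nearest is S5
(3, 6) — d² to each: S0:26, S1:68, S2:5, S3:20, S4:89, S5:65 → nearest is S2
(12, 2) — d² to each: S0:101, S1:37, S2:130, S3:49, S4:82, S5:10 → nearest is S5
2 of the 5 points have S2 as nearest.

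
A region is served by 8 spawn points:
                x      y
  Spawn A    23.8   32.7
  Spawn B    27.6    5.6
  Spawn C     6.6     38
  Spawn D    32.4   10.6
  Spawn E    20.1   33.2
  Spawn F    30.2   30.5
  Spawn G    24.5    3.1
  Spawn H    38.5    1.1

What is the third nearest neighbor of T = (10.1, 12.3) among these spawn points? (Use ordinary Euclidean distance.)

Spawn D

Since √ is increasing, it suffices to compare squared distances:
d²(T, Spawn A) = (10.1−23.8)² + (12.3−32.7)² = 187.69 + 416.16 = 603.85
d²(T, Spawn B) = (10.1−27.6)² + (12.3−5.6)² = 306.25 + 44.89 = 351.14
d²(T, Spawn C) = (10.1−6.6)² + (12.3−38)² = 12.25 + 660.49 = 672.74
d²(T, Spawn D) = (10.1−32.4)² + (12.3−10.6)² = 497.29 + 2.89 = 500.18
d²(T, Spawn E) = (10.1−20.1)² + (12.3−33.2)² = 100 + 436.81 = 536.81
d²(T, Spawn F) = (10.1−30.2)² + (12.3−30.5)² = 404.01 + 331.24 = 735.25
d²(T, Spawn G) = (10.1−24.5)² + (12.3−3.1)² = 207.36 + 84.64 = 292
d²(T, Spawn H) = (10.1−38.5)² + (12.3−1.1)² = 806.56 + 125.44 = 932
Sorted ascending: Spawn G, Spawn B, Spawn D, Spawn E, … — the third-nearest is Spawn D.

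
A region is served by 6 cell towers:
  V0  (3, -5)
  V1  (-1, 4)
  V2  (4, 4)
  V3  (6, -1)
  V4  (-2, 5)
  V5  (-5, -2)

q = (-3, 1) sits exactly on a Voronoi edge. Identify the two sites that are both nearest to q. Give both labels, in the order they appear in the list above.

V1 and V5

Squared distances from q to each site:
|qV0|² = (-3−3)² + (1−(-5))² = 36 + 36 = 72
|qV1|² = (-3−(-1))² + (1−4)² = 4 + 9 = 13
|qV2|² = (-3−4)² + (1−4)² = 49 + 9 = 58
|qV3|² = (-3−6)² + (1−(-1))² = 81 + 4 = 85
|qV4|² = (-3−(-2))² + (1−5)² = 1 + 16 = 17
|qV5|² = (-3−(-5))² + (1−(-2))² = 4 + 9 = 13
q is equidistant from V1 and V5 (both at squared distance 13), and every other site is strictly farther — so q lies on the V1–V5 Voronoi edge.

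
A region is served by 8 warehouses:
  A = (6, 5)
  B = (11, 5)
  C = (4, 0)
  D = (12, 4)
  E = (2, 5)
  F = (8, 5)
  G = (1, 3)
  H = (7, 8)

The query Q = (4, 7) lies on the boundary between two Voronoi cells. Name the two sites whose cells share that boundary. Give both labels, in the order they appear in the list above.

A and E

Squared distances from Q to each site:
|QA|² = 4 + 4 = 8
|QB|² = 49 + 4 = 53
|QC|² = 0 + 49 = 49
|QD|² = 64 + 9 = 73
|QE|² = 4 + 4 = 8
|QF|² = 16 + 4 = 20
|QG|² = 9 + 16 = 25
|QH|² = 9 + 1 = 10
Q is equidistant from A and E (both at squared distance 8), and every other site is strictly farther — so Q lies on the A–E Voronoi edge.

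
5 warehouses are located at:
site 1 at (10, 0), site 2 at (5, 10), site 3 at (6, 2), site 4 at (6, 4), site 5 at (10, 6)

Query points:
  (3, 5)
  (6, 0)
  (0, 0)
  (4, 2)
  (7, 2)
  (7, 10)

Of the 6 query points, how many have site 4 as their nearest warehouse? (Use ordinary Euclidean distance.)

(3, 5) — d² to each: site 1:74, site 2:29, site 3:18, site 4:10, site 5:50 → nearest is site 4
(6, 0) — d² to each: site 1:16, site 2:101, site 3:4, site 4:16, site 5:52 → nearest is site 3
(0, 0) — d² to each: site 1:100, site 2:125, site 3:40, site 4:52, site 5:136 → nearest is site 3
(4, 2) — d² to each: site 1:40, site 2:65, site 3:4, site 4:8, site 5:52 → nearest is site 3
(7, 2) — d² to each: site 1:13, site 2:68, site 3:1, site 4:5, site 5:25 → nearest is site 3
(7, 10) — d² to each: site 1:109, site 2:4, site 3:65, site 4:37, site 5:25 → nearest is site 2
1 of the 6 points has site 4 as nearest.

1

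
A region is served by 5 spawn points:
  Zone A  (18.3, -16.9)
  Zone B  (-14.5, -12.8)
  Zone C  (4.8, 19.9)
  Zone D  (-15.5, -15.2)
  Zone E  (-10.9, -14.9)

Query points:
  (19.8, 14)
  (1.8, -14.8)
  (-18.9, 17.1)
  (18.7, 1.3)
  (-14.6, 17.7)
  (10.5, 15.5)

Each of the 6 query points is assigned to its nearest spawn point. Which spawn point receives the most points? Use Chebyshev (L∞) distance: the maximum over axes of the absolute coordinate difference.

Zone C

(19.8, 14) — d to each: Zone A:30.9, Zone B:34.3, Zone C:15, Zone D:35.3, Zone E:30.7 → nearest is Zone C
(1.8, -14.8) — d to each: Zone A:16.5, Zone B:16.3, Zone C:34.7, Zone D:17.3, Zone E:12.7 → nearest is Zone E
(-18.9, 17.1) — d to each: Zone A:37.2, Zone B:29.9, Zone C:23.7, Zone D:32.3, Zone E:32 → nearest is Zone C
(18.7, 1.3) — d to each: Zone A:18.2, Zone B:33.2, Zone C:18.6, Zone D:34.2, Zone E:29.6 → nearest is Zone A
(-14.6, 17.7) — d to each: Zone A:34.6, Zone B:30.5, Zone C:19.4, Zone D:32.9, Zone E:32.6 → nearest is Zone C
(10.5, 15.5) — d to each: Zone A:32.4, Zone B:28.3, Zone C:5.7, Zone D:30.7, Zone E:30.4 → nearest is Zone C
Tally — Zone A:1, Zone C:4, Zone E:1. Zone C captures the most (4).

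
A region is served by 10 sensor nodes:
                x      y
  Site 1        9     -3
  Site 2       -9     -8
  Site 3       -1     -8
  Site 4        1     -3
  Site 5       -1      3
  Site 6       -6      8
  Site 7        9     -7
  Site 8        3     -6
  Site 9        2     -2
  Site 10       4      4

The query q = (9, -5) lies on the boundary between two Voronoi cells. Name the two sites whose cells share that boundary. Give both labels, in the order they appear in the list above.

Squared distances from q to each site:
d²(q, Site 1) = (9−9)² + (-5−(-3))² = 0 + 4 = 4
d²(q, Site 2) = (9−(-9))² + (-5−(-8))² = 324 + 9 = 333
d²(q, Site 3) = (9−(-1))² + (-5−(-8))² = 100 + 9 = 109
d²(q, Site 4) = (9−1)² + (-5−(-3))² = 64 + 4 = 68
d²(q, Site 5) = (9−(-1))² + (-5−3)² = 100 + 64 = 164
d²(q, Site 6) = (9−(-6))² + (-5−8)² = 225 + 169 = 394
d²(q, Site 7) = (9−9)² + (-5−(-7))² = 0 + 4 = 4
d²(q, Site 8) = (9−3)² + (-5−(-6))² = 36 + 1 = 37
d²(q, Site 9) = (9−2)² + (-5−(-2))² = 49 + 9 = 58
d²(q, Site 10) = (9−4)² + (-5−4)² = 25 + 81 = 106
q is equidistant from Site 1 and Site 7 (both at squared distance 4), and every other site is strictly farther — so q lies on the Site 1–Site 7 Voronoi edge.

Site 1 and Site 7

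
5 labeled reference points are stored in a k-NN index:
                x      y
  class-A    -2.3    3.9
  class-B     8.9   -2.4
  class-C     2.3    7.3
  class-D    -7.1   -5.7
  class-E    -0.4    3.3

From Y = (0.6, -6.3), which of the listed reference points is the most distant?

Compare squared distances (the ordering matches that of the actual distances):
d²(Y, class-A) = (0.6−(-2.3))² + (-6.3−3.9)² = 8.41 + 104.04 = 112.45
d²(Y, class-B) = (0.6−8.9)² + (-6.3−(-2.4))² = 68.89 + 15.21 = 84.1
d²(Y, class-C) = (0.6−2.3)² + (-6.3−7.3)² = 2.89 + 184.96 = 187.85
d²(Y, class-D) = (0.6−(-7.1))² + (-6.3−(-5.7))² = 59.29 + 0.36 = 59.65
d²(Y, class-E) = (0.6−(-0.4))² + (-6.3−3.3)² = 1 + 92.16 = 93.16
The largest is to class-C.

class-C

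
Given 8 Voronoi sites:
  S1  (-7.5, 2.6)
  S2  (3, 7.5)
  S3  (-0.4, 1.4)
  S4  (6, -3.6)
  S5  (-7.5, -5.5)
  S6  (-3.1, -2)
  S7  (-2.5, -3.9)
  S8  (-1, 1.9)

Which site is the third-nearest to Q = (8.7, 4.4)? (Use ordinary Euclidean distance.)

Compare squared distances (the ordering matches that of the actual distances):
|QS1|² = 262.44 + 3.24 = 265.68
|QS2|² = 32.49 + 9.61 = 42.1
|QS3|² = 82.81 + 9 = 91.81
|QS4|² = 7.29 + 64 = 71.29
|QS5|² = 262.44 + 98.01 = 360.45
|QS6|² = 139.24 + 40.96 = 180.2
|QS7|² = 125.44 + 68.89 = 194.33
|QS8|² = 94.09 + 6.25 = 100.34
Sorted ascending: S2, S4, S3, S8, … — the third-nearest is S3.

S3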